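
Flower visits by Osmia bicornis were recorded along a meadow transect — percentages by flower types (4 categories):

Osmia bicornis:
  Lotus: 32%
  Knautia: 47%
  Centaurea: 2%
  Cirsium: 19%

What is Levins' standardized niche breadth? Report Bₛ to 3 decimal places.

Convert percentages to proportions (divide by 100).
Σpᵢ² = 0.32² + 0.47² + 0.02² + 0.19² = 0.1024 + 0.2209 + 0.0004 + 0.0361 = 0.3598
B = 1 / 0.3598 = 2.77932
Bₛ = (B − 1)/(n − 1) = (2.77932 − 1)/(4 − 1) = 1.77932/3 = 0.59311

0.593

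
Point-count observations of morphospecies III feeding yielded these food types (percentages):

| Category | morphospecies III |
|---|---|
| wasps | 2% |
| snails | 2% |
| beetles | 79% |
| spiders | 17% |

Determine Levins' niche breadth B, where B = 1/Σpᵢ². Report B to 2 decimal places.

Convert percentages to proportions (divide by 100).
Σpᵢ² = 0.02² + 0.02² + 0.79² + 0.17² = 0.0004 + 0.0004 + 0.6241 + 0.0289 = 0.6538
B = 1 / 0.6538 = 1.5295

1.53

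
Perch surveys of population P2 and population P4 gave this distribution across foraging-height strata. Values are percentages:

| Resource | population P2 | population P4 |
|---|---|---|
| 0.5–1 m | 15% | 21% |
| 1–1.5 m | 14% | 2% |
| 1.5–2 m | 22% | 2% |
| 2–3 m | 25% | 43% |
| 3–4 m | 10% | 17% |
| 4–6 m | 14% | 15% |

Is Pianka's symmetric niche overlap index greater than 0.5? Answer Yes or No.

Convert percentages to proportions (divide by 100).
Σ p₁ᵢp₂ᵢ = 0.0315 + 0.0028 + 0.0044 + 0.1075 + 0.0170 + 0.0210 = 0.1842
Σp_1ᵢ² = 0.15² + 0.14² + 0.22² + 0.25² + 0.10² + 0.14² = 0.0225 + 0.0196 + 0.0484 + 0.0625 + 0.0100 + 0.0196 = 0.1826
Σp_2ᵢ² = 0.21² + 0.02² + 0.02² + 0.43² + 0.17² + 0.15² = 0.0441 + 0.0004 + 0.0004 + 0.1849 + 0.0289 + 0.0225 = 0.2812
O = 0.1842 / √(0.1826 × 0.2812) = 0.1842 / 0.22660 = 0.8129
O = 0.8129 > 0.5 → Yes.

Yes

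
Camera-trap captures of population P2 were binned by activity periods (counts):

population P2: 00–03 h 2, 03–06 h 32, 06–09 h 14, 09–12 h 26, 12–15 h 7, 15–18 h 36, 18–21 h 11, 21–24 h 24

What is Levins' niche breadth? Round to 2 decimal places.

Proportions for population P2 (n=152): 2/152=0.0132, 32/152=0.2105, 14/152=0.0921, 26/152=0.1711, 7/152=0.0461, 36/152=0.2368, 11/152=0.0724, 24/152=0.1579
Σpᵢ² = 0.0132² + 0.2105² + 0.0921² + 0.1711² + 0.0461² + 0.2368² + 0.0724² + 0.1579² = 0.000174 + 0.044310 + 0.008482 + 0.029275 + 0.002125 + 0.056074 + 0.005242 + 0.024932 = 0.170614
B = 1 / 0.170614 = 5.8612

5.86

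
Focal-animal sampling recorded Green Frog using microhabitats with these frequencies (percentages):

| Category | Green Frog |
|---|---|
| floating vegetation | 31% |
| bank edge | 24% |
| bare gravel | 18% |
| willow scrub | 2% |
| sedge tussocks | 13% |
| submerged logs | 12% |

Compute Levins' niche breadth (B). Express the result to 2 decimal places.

4.59

Convert percentages to proportions (divide by 100).
Σpᵢ² = 0.31² + 0.24² + 0.18² + 0.02² + 0.13² + 0.12² = 0.0961 + 0.0576 + 0.0324 + 0.0004 + 0.0169 + 0.0144 = 0.2178
B = 1 / 0.2178 = 4.5914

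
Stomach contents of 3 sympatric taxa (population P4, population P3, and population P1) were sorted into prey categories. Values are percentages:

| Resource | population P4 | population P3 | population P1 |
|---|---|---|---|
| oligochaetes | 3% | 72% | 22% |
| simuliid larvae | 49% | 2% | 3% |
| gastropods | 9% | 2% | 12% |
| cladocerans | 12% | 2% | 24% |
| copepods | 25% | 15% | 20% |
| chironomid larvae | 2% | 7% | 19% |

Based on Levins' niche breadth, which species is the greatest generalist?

Convert percentages to proportions (divide by 100).
Σp_P4ᵢ² = 0.03² + 0.49² + 0.09² + 0.12² + 0.25² + 0.02² = 0.0009 + 0.2401 + 0.0081 + 0.0144 + 0.0625 + 0.0004 = 0.3264
B_P4 = 1 / 0.3264 = 3.0637
Σp_P3ᵢ² = 0.72² + 0.02² + 0.02² + 0.02² + 0.15² + 0.07² = 0.5184 + 0.0004 + 0.0004 + 0.0004 + 0.0225 + 0.0049 = 0.5470
B_P3 = 1 / 0.5470 = 1.8282
Σp_P1ᵢ² = 0.22² + 0.03² + 0.12² + 0.24² + 0.20² + 0.19² = 0.0484 + 0.0009 + 0.0144 + 0.0576 + 0.0400 + 0.0361 = 0.1974
B_P1 = 1 / 0.1974 = 5.0659
Highest B → broadest niche (most generalist): population P1 (B = 5.07).

population P1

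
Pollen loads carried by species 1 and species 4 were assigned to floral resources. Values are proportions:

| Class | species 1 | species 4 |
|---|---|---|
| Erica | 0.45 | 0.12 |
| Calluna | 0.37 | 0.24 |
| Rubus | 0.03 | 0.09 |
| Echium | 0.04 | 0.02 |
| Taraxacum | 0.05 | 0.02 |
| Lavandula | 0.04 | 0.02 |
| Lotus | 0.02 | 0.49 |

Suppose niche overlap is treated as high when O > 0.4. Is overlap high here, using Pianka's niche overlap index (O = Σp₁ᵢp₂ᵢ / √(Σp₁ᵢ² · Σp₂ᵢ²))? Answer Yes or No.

Yes

Σ p₁ᵢp₂ᵢ = 0.0540 + 0.0888 + 0.0027 + 0.0008 + 0.0010 + 0.0008 + 0.0098 = 0.1579
Σp_1ᵢ² = 0.45² + 0.37² + 0.03² + 0.04² + 0.05² + 0.04² + 0.02² = 0.2025 + 0.1369 + 0.0009 + 0.0016 + 0.0025 + 0.0016 + 0.0004 = 0.3464
Σp_2ᵢ² = 0.12² + 0.24² + 0.09² + 0.02² + 0.02² + 0.02² + 0.49² = 0.0144 + 0.0576 + 0.0081 + 0.0004 + 0.0004 + 0.0004 + 0.2401 = 0.3214
O = 0.1579 / √(0.3464 × 0.3214) = 0.1579 / 0.33367 = 0.4732
O = 0.4732 > 0.4 → Yes.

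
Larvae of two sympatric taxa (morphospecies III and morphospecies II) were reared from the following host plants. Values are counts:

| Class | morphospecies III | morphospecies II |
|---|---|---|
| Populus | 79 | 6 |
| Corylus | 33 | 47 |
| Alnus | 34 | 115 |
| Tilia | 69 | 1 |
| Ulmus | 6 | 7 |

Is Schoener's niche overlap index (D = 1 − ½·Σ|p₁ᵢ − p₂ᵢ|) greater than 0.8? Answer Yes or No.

No

Proportions for morphospecies III (n=221): 79/221=0.3575, 33/221=0.1493, 34/221=0.1538, 69/221=0.3122, 6/221=0.0271
Proportions for morphospecies II (n=176): 6/176=0.0341, 47/176=0.2670, 115/176=0.6534, 1/176=0.0057, 7/176=0.0398
Σ|p₁ᵢ − p₂ᵢ| = 0.3234 + 0.1177 + 0.4996 + 0.3065 + 0.0127 = 1.2599
D = 1 − ½ × 1.2599 = 1 − 0.62995 = 0.37005
D = 0.37005 < 0.8 → No.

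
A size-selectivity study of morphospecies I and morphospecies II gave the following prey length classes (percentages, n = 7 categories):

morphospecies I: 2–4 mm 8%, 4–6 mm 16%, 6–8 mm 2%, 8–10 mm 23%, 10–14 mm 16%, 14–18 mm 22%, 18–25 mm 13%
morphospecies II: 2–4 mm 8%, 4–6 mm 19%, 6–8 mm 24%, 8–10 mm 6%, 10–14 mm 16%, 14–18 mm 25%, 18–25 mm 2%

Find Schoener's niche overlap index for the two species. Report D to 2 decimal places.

Convert percentages to proportions (divide by 100).
Σ|p₁ᵢ − p₂ᵢ| = 0.00 + 0.03 + 0.22 + 0.17 + 0.00 + 0.03 + 0.11 = 0.56
D = 1 − ½ × 0.56 = 1 − 0.280 = 0.7200

0.72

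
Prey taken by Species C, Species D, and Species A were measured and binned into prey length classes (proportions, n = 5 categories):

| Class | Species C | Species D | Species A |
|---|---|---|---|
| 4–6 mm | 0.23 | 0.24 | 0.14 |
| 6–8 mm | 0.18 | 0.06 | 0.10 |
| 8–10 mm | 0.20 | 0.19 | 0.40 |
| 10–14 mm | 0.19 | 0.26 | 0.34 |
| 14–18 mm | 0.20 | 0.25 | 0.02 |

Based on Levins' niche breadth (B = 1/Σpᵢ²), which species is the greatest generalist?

Species C

Σp_Cᵢ² = 0.23² + 0.18² + 0.20² + 0.19² + 0.20² = 0.0529 + 0.0324 + 0.0400 + 0.0361 + 0.0400 = 0.2014
B_C = 1 / 0.2014 = 4.9652
Σp_Dᵢ² = 0.24² + 0.06² + 0.19² + 0.26² + 0.25² = 0.0576 + 0.0036 + 0.0361 + 0.0676 + 0.0625 = 0.2274
B_D = 1 / 0.2274 = 4.3975
Σp_Aᵢ² = 0.14² + 0.10² + 0.40² + 0.34² + 0.02² = 0.0196 + 0.0100 + 0.1600 + 0.1156 + 0.0004 = 0.3056
B_A = 1 / 0.3056 = 3.2723
Highest B → broadest niche (most generalist): Species C (B = 4.97).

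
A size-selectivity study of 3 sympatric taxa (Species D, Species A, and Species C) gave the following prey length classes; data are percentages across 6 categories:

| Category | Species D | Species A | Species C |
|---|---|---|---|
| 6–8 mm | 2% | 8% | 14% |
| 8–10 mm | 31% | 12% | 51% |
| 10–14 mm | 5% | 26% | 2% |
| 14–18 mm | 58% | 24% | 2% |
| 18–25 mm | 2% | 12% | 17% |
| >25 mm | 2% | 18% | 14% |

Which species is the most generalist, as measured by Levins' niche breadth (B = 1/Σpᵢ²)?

Convert percentages to proportions (divide by 100).
Σp_Dᵢ² = 0.02² + 0.31² + 0.05² + 0.58² + 0.02² + 0.02² = 0.0004 + 0.0961 + 0.0025 + 0.3364 + 0.0004 + 0.0004 = 0.4362
B_D = 1 / 0.4362 = 2.2925
Σp_Aᵢ² = 0.08² + 0.12² + 0.26² + 0.24² + 0.12² + 0.18² = 0.0064 + 0.0144 + 0.0676 + 0.0576 + 0.0144 + 0.0324 = 0.1928
B_A = 1 / 0.1928 = 5.1867
Σp_Cᵢ² = 0.14² + 0.51² + 0.02² + 0.02² + 0.17² + 0.14² = 0.0196 + 0.2601 + 0.0004 + 0.0004 + 0.0289 + 0.0196 = 0.3290
B_C = 1 / 0.3290 = 3.0395
Highest B → broadest niche (most generalist): Species A (B = 5.19).

Species A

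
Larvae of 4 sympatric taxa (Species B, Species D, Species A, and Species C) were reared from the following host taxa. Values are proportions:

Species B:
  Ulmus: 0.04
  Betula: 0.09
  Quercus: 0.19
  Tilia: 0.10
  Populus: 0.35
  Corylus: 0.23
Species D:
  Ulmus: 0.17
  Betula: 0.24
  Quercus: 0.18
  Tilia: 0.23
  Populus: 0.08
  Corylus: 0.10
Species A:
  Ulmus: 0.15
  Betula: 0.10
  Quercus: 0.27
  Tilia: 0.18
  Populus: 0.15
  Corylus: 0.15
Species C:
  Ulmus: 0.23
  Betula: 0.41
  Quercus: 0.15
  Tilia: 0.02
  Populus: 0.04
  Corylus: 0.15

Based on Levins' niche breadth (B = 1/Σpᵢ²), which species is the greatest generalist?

Σp_Bᵢ² = 0.04² + 0.09² + 0.19² + 0.10² + 0.35² + 0.23² = 0.0016 + 0.0081 + 0.0361 + 0.0100 + 0.1225 + 0.0529 = 0.2312
B_B = 1 / 0.2312 = 4.3253
Σp_Dᵢ² = 0.17² + 0.24² + 0.18² + 0.23² + 0.08² + 0.10² = 0.0289 + 0.0576 + 0.0324 + 0.0529 + 0.0064 + 0.0100 = 0.1882
B_D = 1 / 0.1882 = 5.3135
Σp_Aᵢ² = 0.15² + 0.10² + 0.27² + 0.18² + 0.15² + 0.15² = 0.0225 + 0.0100 + 0.0729 + 0.0324 + 0.0225 + 0.0225 = 0.1828
B_A = 1 / 0.1828 = 5.4705
Σp_Cᵢ² = 0.23² + 0.41² + 0.15² + 0.02² + 0.04² + 0.15² = 0.0529 + 0.1681 + 0.0225 + 0.0004 + 0.0016 + 0.0225 = 0.2680
B_C = 1 / 0.2680 = 3.7313
Highest B → broadest niche (most generalist): Species A (B = 5.47).

Species A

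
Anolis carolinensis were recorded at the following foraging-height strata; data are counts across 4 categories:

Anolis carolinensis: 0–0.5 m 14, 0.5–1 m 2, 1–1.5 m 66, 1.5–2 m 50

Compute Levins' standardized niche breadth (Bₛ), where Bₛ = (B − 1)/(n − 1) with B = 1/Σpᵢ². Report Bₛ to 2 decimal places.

Proportions for Anolis carolinensis (n=132): 14/132=0.1061, 2/132=0.0152, 66/132=0.5000, 50/132=0.3788
Σpᵢ² = 0.1061² + 0.0152² + 0.5000² + 0.3788² = 0.011257 + 0.000231 + 0.250000 + 0.143489 = 0.404977
B = 1 / 0.404977 = 2.4693
Bₛ = (B − 1)/(n − 1) = (2.4693 − 1)/(4 − 1) = 1.4693/3 = 0.4898

0.49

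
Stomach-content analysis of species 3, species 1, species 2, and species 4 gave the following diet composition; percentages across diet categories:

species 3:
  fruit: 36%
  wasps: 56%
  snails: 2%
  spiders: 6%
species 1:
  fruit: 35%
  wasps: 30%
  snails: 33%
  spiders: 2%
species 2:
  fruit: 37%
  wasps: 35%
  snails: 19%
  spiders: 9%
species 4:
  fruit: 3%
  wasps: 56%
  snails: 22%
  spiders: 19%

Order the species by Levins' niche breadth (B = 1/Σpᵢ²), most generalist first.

Convert percentages to proportions (divide by 100).
Σp_3ᵢ² = 0.36² + 0.56² + 0.02² + 0.06² = 0.1296 + 0.3136 + 0.0004 + 0.0036 = 0.4472
B_3 = 1 / 0.4472 = 2.2361
Σp_1ᵢ² = 0.35² + 0.30² + 0.33² + 0.02² = 0.1225 + 0.0900 + 0.1089 + 0.0004 = 0.3218
B_1 = 1 / 0.3218 = 3.1075
Σp_2ᵢ² = 0.37² + 0.35² + 0.19² + 0.09² = 0.1369 + 0.1225 + 0.0361 + 0.0081 = 0.3036
B_2 = 1 / 0.3036 = 3.2938
Σp_4ᵢ² = 0.03² + 0.56² + 0.22² + 0.19² = 0.0009 + 0.3136 + 0.0484 + 0.0361 = 0.3990
B_4 = 1 / 0.3990 = 2.5063
Ranking by B (broadest → narrowest): species 2 (3.29) > species 1 (3.11) > species 4 (2.51) > species 3 (2.24)

species 2 > species 1 > species 4 > species 3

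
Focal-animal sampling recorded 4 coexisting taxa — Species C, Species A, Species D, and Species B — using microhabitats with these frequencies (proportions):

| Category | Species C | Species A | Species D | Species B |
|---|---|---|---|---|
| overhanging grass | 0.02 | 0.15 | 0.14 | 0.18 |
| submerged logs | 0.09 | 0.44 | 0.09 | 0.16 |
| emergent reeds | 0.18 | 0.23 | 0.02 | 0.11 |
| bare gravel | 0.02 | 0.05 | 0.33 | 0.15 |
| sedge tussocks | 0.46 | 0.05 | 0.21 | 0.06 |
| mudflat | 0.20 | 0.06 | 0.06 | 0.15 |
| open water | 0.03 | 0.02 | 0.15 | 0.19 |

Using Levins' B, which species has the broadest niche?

Σp_Cᵢ² = 0.02² + 0.09² + 0.18² + 0.02² + 0.46² + 0.20² + 0.03² = 0.0004 + 0.0081 + 0.0324 + 0.0004 + 0.2116 + 0.0400 + 0.0009 = 0.2938
B_C = 1 / 0.2938 = 3.4037
Σp_Aᵢ² = 0.15² + 0.44² + 0.23² + 0.05² + 0.05² + 0.06² + 0.02² = 0.0225 + 0.1936 + 0.0529 + 0.0025 + 0.0025 + 0.0036 + 0.0004 = 0.2780
B_A = 1 / 0.2780 = 3.5971
Σp_Dᵢ² = 0.14² + 0.09² + 0.02² + 0.33² + 0.21² + 0.06² + 0.15² = 0.0196 + 0.0081 + 0.0004 + 0.1089 + 0.0441 + 0.0036 + 0.0225 = 0.2072
B_D = 1 / 0.2072 = 4.8263
Σp_Bᵢ² = 0.18² + 0.16² + 0.11² + 0.15² + 0.06² + 0.15² + 0.19² = 0.0324 + 0.0256 + 0.0121 + 0.0225 + 0.0036 + 0.0225 + 0.0361 = 0.1548
B_B = 1 / 0.1548 = 6.4599
Highest B → broadest niche (most generalist): Species B (B = 6.46).

Species B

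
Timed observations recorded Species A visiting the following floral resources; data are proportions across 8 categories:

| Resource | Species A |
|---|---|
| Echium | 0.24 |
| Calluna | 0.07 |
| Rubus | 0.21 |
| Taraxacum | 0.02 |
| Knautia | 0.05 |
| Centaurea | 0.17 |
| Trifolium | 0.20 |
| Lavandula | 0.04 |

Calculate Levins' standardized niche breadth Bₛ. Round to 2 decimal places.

Σpᵢ² = 0.24² + 0.07² + 0.21² + 0.02² + 0.05² + 0.17² + 0.20² + 0.04² = 0.0576 + 0.0049 + 0.0441 + 0.0004 + 0.0025 + 0.0289 + 0.0400 + 0.0016 = 0.1800
B = 1 / 0.1800 = 5.5556
Bₛ = (B − 1)/(n − 1) = (5.5556 − 1)/(8 − 1) = 4.5556/7 = 0.6508

0.65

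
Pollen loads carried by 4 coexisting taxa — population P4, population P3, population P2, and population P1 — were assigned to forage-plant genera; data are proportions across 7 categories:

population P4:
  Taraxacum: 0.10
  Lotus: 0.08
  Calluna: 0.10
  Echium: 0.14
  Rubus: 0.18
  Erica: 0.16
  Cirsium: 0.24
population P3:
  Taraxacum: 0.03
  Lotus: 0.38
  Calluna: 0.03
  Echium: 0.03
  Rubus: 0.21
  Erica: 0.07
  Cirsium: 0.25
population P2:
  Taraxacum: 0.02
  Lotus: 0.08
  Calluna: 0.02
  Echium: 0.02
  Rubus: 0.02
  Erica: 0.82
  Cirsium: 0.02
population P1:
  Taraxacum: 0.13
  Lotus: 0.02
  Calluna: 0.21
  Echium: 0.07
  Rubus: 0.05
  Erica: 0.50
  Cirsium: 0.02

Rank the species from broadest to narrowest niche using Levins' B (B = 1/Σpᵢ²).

population P4 > population P3 > population P1 > population P2

Σp_P4ᵢ² = 0.10² + 0.08² + 0.10² + 0.14² + 0.18² + 0.16² + 0.24² = 0.0100 + 0.0064 + 0.0100 + 0.0196 + 0.0324 + 0.0256 + 0.0576 = 0.1616
B_P4 = 1 / 0.1616 = 6.1881
Σp_P3ᵢ² = 0.03² + 0.38² + 0.03² + 0.03² + 0.21² + 0.07² + 0.25² = 0.0009 + 0.1444 + 0.0009 + 0.0009 + 0.0441 + 0.0049 + 0.0625 = 0.2586
B_P3 = 1 / 0.2586 = 3.8670
Σp_P2ᵢ² = 0.02² + 0.08² + 0.02² + 0.02² + 0.02² + 0.82² + 0.02² = 0.0004 + 0.0064 + 0.0004 + 0.0004 + 0.0004 + 0.6724 + 0.0004 = 0.6808
B_P2 = 1 / 0.6808 = 1.4689
Σp_P1ᵢ² = 0.13² + 0.02² + 0.21² + 0.07² + 0.05² + 0.50² + 0.02² = 0.0169 + 0.0004 + 0.0441 + 0.0049 + 0.0025 + 0.2500 + 0.0004 = 0.3192
B_P1 = 1 / 0.3192 = 3.1328
Ranking by B (broadest → narrowest): population P4 (6.19) > population P3 (3.87) > population P1 (3.13) > population P2 (1.47)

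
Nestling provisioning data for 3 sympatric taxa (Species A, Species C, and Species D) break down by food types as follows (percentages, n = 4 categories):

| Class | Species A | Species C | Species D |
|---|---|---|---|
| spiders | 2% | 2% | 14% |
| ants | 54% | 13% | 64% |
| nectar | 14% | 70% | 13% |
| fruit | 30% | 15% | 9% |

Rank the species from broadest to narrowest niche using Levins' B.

Convert percentages to proportions (divide by 100).
Σp_Aᵢ² = 0.02² + 0.54² + 0.14² + 0.30² = 0.0004 + 0.2916 + 0.0196 + 0.0900 = 0.4016
B_A = 1 / 0.4016 = 2.4900
Σp_Cᵢ² = 0.02² + 0.13² + 0.70² + 0.15² = 0.0004 + 0.0169 + 0.4900 + 0.0225 = 0.5298
B_C = 1 / 0.5298 = 1.8875
Σp_Dᵢ² = 0.14² + 0.64² + 0.13² + 0.09² = 0.0196 + 0.4096 + 0.0169 + 0.0081 = 0.4542
B_D = 1 / 0.4542 = 2.2017
Ranking by B (broadest → narrowest): Species A (2.49) > Species D (2.20) > Species C (1.89)

Species A > Species D > Species C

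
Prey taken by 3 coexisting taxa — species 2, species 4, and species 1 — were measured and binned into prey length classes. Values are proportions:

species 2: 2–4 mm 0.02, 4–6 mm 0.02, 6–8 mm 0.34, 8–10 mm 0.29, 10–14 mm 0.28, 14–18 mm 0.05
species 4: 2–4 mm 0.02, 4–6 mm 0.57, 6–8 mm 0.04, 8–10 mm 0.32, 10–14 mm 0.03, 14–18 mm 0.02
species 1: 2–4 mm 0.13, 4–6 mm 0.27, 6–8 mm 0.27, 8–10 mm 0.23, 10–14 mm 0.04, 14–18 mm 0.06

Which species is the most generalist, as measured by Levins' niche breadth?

species 1

Σp_2ᵢ² = 0.02² + 0.02² + 0.34² + 0.29² + 0.28² + 0.05² = 0.0004 + 0.0004 + 0.1156 + 0.0841 + 0.0784 + 0.0025 = 0.2814
B_2 = 1 / 0.2814 = 3.5537
Σp_4ᵢ² = 0.02² + 0.57² + 0.04² + 0.32² + 0.03² + 0.02² = 0.0004 + 0.3249 + 0.0016 + 0.1024 + 0.0009 + 0.0004 = 0.4306
B_4 = 1 / 0.4306 = 2.3223
Σp_1ᵢ² = 0.13² + 0.27² + 0.27² + 0.23² + 0.04² + 0.06² = 0.0169 + 0.0729 + 0.0729 + 0.0529 + 0.0016 + 0.0036 = 0.2208
B_1 = 1 / 0.2208 = 4.5290
Highest B → broadest niche (most generalist): species 1 (B = 4.53).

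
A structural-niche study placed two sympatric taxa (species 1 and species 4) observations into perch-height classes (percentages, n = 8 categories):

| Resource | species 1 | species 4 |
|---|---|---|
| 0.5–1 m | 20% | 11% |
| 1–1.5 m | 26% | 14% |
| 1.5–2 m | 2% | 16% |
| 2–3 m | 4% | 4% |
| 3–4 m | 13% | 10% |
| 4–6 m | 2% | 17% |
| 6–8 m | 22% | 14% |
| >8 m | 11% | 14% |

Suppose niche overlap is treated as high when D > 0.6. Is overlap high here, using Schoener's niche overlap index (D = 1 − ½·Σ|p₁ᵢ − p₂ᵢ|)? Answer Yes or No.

Convert percentages to proportions (divide by 100).
Σ|p₁ᵢ − p₂ᵢ| = 0.09 + 0.12 + 0.14 + 0.00 + 0.03 + 0.15 + 0.08 + 0.03 = 0.64
D = 1 − ½ × 0.64 = 1 − 0.320 = 0.6800
D = 0.6800 > 0.6 → Yes.

Yes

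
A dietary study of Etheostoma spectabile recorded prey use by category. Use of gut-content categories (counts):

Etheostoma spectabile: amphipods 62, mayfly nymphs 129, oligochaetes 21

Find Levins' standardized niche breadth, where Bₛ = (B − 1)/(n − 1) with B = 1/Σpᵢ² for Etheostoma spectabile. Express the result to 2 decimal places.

Proportions for Etheostoma spectabile (n=212): 62/212=0.2925, 129/212=0.6085, 21/212=0.0991
Σpᵢ² = 0.2925² + 0.6085² + 0.0991² = 0.085556 + 0.370272 + 0.009821 = 0.465649
B = 1 / 0.465649 = 2.1475
Bₛ = (B − 1)/(n − 1) = (2.1475 − 1)/(3 − 1) = 1.1475/2 = 0.5738

0.57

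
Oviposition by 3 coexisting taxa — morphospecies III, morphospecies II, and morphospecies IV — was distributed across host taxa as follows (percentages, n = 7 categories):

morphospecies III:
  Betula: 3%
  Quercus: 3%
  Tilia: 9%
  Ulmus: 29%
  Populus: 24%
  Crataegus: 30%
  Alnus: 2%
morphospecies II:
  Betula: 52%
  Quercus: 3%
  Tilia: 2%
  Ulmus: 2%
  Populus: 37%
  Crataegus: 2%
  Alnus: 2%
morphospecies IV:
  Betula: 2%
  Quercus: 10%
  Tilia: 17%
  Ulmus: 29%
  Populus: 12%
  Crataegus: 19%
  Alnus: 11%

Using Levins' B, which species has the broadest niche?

Convert percentages to proportions (divide by 100).
Σp_IIIᵢ² = 0.03² + 0.03² + 0.09² + 0.29² + 0.24² + 0.30² + 0.02² = 0.0009 + 0.0009 + 0.0081 + 0.0841 + 0.0576 + 0.0900 + 0.0004 = 0.2420
B_III = 1 / 0.2420 = 4.1322
Σp_IIᵢ² = 0.52² + 0.03² + 0.02² + 0.02² + 0.37² + 0.02² + 0.02² = 0.2704 + 0.0009 + 0.0004 + 0.0004 + 0.1369 + 0.0004 + 0.0004 = 0.4098
B_II = 1 / 0.4098 = 2.4402
Σp_IVᵢ² = 0.02² + 0.10² + 0.17² + 0.29² + 0.12² + 0.19² + 0.11² = 0.0004 + 0.0100 + 0.0289 + 0.0841 + 0.0144 + 0.0361 + 0.0121 = 0.1860
B_IV = 1 / 0.1860 = 5.3763
Highest B → broadest niche (most generalist): morphospecies IV (B = 5.38).

morphospecies IV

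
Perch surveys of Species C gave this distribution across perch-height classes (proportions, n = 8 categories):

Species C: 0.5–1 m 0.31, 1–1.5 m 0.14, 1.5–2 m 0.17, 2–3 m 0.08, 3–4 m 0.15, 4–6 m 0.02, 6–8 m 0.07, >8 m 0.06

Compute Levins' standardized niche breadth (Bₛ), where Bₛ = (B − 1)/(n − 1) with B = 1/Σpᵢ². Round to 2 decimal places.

0.64

Σpᵢ² = 0.31² + 0.14² + 0.17² + 0.08² + 0.15² + 0.02² + 0.07² + 0.06² = 0.0961 + 0.0196 + 0.0289 + 0.0064 + 0.0225 + 0.0004 + 0.0049 + 0.0036 = 0.1824
B = 1 / 0.1824 = 5.4825
Bₛ = (B − 1)/(n − 1) = (5.4825 − 1)/(8 − 1) = 4.4825/7 = 0.6404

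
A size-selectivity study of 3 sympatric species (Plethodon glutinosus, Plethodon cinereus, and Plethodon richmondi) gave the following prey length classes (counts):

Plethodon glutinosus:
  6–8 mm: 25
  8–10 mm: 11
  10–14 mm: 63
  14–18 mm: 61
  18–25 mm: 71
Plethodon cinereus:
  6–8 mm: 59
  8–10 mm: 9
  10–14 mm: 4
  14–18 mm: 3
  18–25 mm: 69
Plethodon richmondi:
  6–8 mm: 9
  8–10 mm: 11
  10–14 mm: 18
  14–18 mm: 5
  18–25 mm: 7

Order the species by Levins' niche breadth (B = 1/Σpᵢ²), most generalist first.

Proportions for Plethodon glutinosus (n=231): 25/231=0.1082, 11/231=0.0476, 63/231=0.2727, 61/231=0.2641, 71/231=0.3074
Proportions for Plethodon cinereus (n=144): 59/144=0.4097, 9/144=0.0625, 4/144=0.0278, 3/144=0.0208, 69/144=0.4792
Proportions for Plethodon richmondi (n=50): 9/50=0.1800, 11/50=0.2200, 18/50=0.3600, 5/50=0.1000, 7/50=0.1400
Σp_glutᵢ² = 0.1082² + 0.0476² + 0.2727² + 0.2641² + 0.3074² = 0.011707 + 0.002266 + 0.074365 + 0.069749 + 0.094495 = 0.252582
B_glut = 1 / 0.252582 = 3.9591
Σp_cineᵢ² = 0.4097² + 0.0625² + 0.0278² + 0.0208² + 0.4792² = 0.167854 + 0.003906 + 0.000773 + 0.000433 + 0.229633 = 0.402599
B_cine = 1 / 0.402599 = 2.4839
Σp_richᵢ² = 0.1800² + 0.2200² + 0.3600² + 0.1000² + 0.1400² = 0.032400 + 0.048400 + 0.129600 + 0.010000 + 0.019600 = 0.240000
B_rich = 1 / 0.240000 = 4.1667
Ranking by B (broadest → narrowest): Plethodon richmondi (4.17) > Plethodon glutinosus (3.96) > Plethodon cinereus (2.48)

Plethodon richmondi > Plethodon glutinosus > Plethodon cinereus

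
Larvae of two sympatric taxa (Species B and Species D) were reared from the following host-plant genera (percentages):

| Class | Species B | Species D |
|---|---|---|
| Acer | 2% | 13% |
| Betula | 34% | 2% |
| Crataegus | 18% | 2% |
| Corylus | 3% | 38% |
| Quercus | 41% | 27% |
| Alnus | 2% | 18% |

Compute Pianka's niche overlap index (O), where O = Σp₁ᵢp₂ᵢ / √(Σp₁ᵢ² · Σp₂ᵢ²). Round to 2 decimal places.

Convert percentages to proportions (divide by 100).
Σ p₁ᵢp₂ᵢ = 0.0026 + 0.0068 + 0.0036 + 0.0114 + 0.1107 + 0.0036 = 0.1387
Σp_1ᵢ² = 0.02² + 0.34² + 0.18² + 0.03² + 0.41² + 0.02² = 0.0004 + 0.1156 + 0.0324 + 0.0009 + 0.1681 + 0.0004 = 0.3178
Σp_2ᵢ² = 0.13² + 0.02² + 0.02² + 0.38² + 0.27² + 0.18² = 0.0169 + 0.0004 + 0.0004 + 0.1444 + 0.0729 + 0.0324 = 0.2674
O = 0.1387 / √(0.3178 × 0.2674) = 0.1387 / 0.29151 = 0.4758

0.48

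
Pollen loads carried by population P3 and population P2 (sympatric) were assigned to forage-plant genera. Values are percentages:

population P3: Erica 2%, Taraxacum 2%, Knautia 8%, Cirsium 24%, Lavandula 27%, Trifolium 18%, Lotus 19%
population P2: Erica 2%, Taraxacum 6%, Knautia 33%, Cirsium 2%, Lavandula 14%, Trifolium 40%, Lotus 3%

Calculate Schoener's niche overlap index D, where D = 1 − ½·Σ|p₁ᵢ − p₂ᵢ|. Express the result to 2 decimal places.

Convert percentages to proportions (divide by 100).
Σ|p₁ᵢ − p₂ᵢ| = 0.00 + 0.04 + 0.25 + 0.22 + 0.13 + 0.22 + 0.16 = 1.02
D = 1 − ½ × 1.02 = 1 − 0.510 = 0.4900

0.49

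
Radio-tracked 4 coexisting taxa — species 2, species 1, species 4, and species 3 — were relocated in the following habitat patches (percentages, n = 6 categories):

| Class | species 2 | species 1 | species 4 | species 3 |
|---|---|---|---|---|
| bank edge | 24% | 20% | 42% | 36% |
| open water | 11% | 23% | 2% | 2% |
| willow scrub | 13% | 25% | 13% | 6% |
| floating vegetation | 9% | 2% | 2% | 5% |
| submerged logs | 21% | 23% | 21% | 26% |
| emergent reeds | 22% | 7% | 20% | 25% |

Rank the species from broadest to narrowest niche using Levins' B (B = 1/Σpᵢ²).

Convert percentages to proportions (divide by 100).
Σp_2ᵢ² = 0.24² + 0.11² + 0.13² + 0.09² + 0.21² + 0.22² = 0.0576 + 0.0121 + 0.0169 + 0.0081 + 0.0441 + 0.0484 = 0.1872
B_2 = 1 / 0.1872 = 5.3419
Σp_1ᵢ² = 0.20² + 0.23² + 0.25² + 0.02² + 0.23² + 0.07² = 0.0400 + 0.0529 + 0.0625 + 0.0004 + 0.0529 + 0.0049 = 0.2136
B_1 = 1 / 0.2136 = 4.6816
Σp_4ᵢ² = 0.42² + 0.02² + 0.13² + 0.02² + 0.21² + 0.20² = 0.1764 + 0.0004 + 0.0169 + 0.0004 + 0.0441 + 0.0400 = 0.2782
B_4 = 1 / 0.2782 = 3.5945
Σp_3ᵢ² = 0.36² + 0.02² + 0.06² + 0.05² + 0.26² + 0.25² = 0.1296 + 0.0004 + 0.0036 + 0.0025 + 0.0676 + 0.0625 = 0.2662
B_3 = 1 / 0.2662 = 3.7566
Ranking by B (broadest → narrowest): species 2 (5.34) > species 1 (4.68) > species 3 (3.76) > species 4 (3.59)

species 2 > species 1 > species 3 > species 4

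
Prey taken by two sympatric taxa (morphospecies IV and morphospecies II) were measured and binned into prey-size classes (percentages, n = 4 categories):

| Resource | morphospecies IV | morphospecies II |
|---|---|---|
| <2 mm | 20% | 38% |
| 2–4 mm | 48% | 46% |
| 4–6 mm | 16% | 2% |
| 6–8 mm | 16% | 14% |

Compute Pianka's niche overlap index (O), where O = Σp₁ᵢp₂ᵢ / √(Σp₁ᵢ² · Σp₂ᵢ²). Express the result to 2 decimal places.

Convert percentages to proportions (divide by 100).
Σ p₁ᵢp₂ᵢ = 0.0760 + 0.2208 + 0.0032 + 0.0224 = 0.3224
Σp_1ᵢ² = 0.20² + 0.48² + 0.16² + 0.16² = 0.0400 + 0.2304 + 0.0256 + 0.0256 = 0.3216
Σp_2ᵢ² = 0.38² + 0.46² + 0.02² + 0.14² = 0.1444 + 0.2116 + 0.0004 + 0.0196 = 0.3760
O = 0.3224 / √(0.3216 × 0.3760) = 0.3224 / 0.34774 = 0.9271

0.93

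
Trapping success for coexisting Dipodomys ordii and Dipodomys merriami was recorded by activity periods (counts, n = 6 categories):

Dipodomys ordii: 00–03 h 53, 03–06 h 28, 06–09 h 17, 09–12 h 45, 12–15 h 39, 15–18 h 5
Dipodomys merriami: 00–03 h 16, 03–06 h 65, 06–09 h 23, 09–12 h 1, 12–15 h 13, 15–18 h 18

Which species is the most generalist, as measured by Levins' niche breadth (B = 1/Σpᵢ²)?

Proportions for Dipodomys ordii (n=187): 53/187=0.2834, 28/187=0.1497, 17/187=0.0909, 45/187=0.2406, 39/187=0.2086, 5/187=0.0267
Proportions for Dipodomys merriami (n=136): 16/136=0.1176, 65/136=0.4779, 23/136=0.1691, 1/136=0.0074, 13/136=0.0956, 18/136=0.1324
Σp_ordiᵢ² = 0.2834² + 0.1497² + 0.0909² + 0.2406² + 0.2086² + 0.0267² = 0.080316 + 0.022410 + 0.008263 + 0.057888 + 0.043514 + 0.000713 = 0.213104
B_ordi = 1 / 0.213104 = 4.6925
Σp_merrᵢ² = 0.1176² + 0.4779² + 0.1691² + 0.0074² + 0.0956² + 0.1324² = 0.013830 + 0.228388 + 0.028595 + 0.000055 + 0.009139 + 0.017530 = 0.297537
B_merr = 1 / 0.297537 = 3.3609
Highest B → broadest niche (most generalist): Dipodomys ordii (B = 4.69).

Dipodomys ordii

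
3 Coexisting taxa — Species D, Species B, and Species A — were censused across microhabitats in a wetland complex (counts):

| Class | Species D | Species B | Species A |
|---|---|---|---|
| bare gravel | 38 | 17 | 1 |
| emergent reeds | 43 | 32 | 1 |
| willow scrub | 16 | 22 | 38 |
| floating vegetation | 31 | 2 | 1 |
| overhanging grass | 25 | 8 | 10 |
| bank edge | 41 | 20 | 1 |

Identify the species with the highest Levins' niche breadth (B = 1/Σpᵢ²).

Proportions for Species D (n=194): 38/194=0.1959, 43/194=0.2216, 16/194=0.0825, 31/194=0.1598, 25/194=0.1289, 41/194=0.2113
Proportions for Species B (n=101): 17/101=0.1683, 32/101=0.3168, 22/101=0.2178, 2/101=0.0198, 8/101=0.0792, 20/101=0.1980
Proportions for Species A (n=52): 1/52=0.0192, 1/52=0.0192, 38/52=0.7308, 1/52=0.0192, 10/52=0.1923, 1/52=0.0192
Σp_Dᵢ² = 0.1959² + 0.2216² + 0.0825² + 0.1598² + 0.1289² + 0.2113² = 0.038377 + 0.049107 + 0.006806 + 0.025536 + 0.016615 + 0.044648 = 0.181089
B_D = 1 / 0.181089 = 5.5221
Σp_Bᵢ² = 0.1683² + 0.3168² + 0.2178² + 0.0198² + 0.0792² + 0.1980² = 0.028325 + 0.100362 + 0.047437 + 0.000392 + 0.006273 + 0.039204 = 0.221993
B_B = 1 / 0.221993 = 4.5046
Σp_Aᵢ² = 0.0192² + 0.0192² + 0.7308² + 0.0192² + 0.1923² + 0.0192² = 0.000369 + 0.000369 + 0.534069 + 0.000369 + 0.036979 + 0.000369 = 0.572524
B_A = 1 / 0.572524 = 1.7467
Highest B → broadest niche (most generalist): Species D (B = 5.52).

Species D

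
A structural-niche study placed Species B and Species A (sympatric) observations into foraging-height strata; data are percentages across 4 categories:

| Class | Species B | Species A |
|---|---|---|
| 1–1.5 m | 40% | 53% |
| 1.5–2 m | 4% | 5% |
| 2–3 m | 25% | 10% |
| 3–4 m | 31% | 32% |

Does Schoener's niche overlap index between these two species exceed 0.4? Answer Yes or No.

Yes

Convert percentages to proportions (divide by 100).
Σ|p₁ᵢ − p₂ᵢ| = 0.13 + 0.01 + 0.15 + 0.01 = 0.30
D = 1 − ½ × 0.30 = 1 − 0.150 = 0.8500
D = 0.8500 > 0.4 → Yes.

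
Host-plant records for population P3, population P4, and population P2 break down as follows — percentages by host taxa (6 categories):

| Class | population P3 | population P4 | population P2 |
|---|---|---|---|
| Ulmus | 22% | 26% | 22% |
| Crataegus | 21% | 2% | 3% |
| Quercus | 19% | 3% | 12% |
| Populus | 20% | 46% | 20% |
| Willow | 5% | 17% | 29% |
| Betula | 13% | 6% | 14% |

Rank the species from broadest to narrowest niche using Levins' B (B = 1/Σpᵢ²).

population P3 > population P2 > population P4

Convert percentages to proportions (divide by 100).
Σp_P3ᵢ² = 0.22² + 0.21² + 0.19² + 0.20² + 0.05² + 0.13² = 0.0484 + 0.0441 + 0.0361 + 0.0400 + 0.0025 + 0.0169 = 0.1880
B_P3 = 1 / 0.1880 = 5.3191
Σp_P4ᵢ² = 0.26² + 0.02² + 0.03² + 0.46² + 0.17² + 0.06² = 0.0676 + 0.0004 + 0.0009 + 0.2116 + 0.0289 + 0.0036 = 0.3130
B_P4 = 1 / 0.3130 = 3.1949
Σp_P2ᵢ² = 0.22² + 0.03² + 0.12² + 0.20² + 0.29² + 0.14² = 0.0484 + 0.0009 + 0.0144 + 0.0400 + 0.0841 + 0.0196 = 0.2074
B_P2 = 1 / 0.2074 = 4.8216
Ranking by B (broadest → narrowest): population P3 (5.32) > population P2 (4.82) > population P4 (3.19)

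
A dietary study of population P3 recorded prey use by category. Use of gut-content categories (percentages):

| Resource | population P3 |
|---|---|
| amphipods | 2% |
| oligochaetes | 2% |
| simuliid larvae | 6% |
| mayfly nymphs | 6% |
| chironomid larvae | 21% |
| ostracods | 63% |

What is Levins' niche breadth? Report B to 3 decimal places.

2.227

Convert percentages to proportions (divide by 100).
Σpᵢ² = 0.02² + 0.02² + 0.06² + 0.06² + 0.21² + 0.63² = 0.0004 + 0.0004 + 0.0036 + 0.0036 + 0.0441 + 0.3969 = 0.4490
B = 1 / 0.4490 = 2.22717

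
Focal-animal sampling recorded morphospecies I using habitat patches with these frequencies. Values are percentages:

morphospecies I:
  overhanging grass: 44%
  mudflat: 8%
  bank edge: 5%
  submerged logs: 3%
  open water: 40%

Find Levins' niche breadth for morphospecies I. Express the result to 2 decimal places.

2.75

Convert percentages to proportions (divide by 100).
Σpᵢ² = 0.44² + 0.08² + 0.05² + 0.03² + 0.40² = 0.1936 + 0.0064 + 0.0025 + 0.0009 + 0.1600 = 0.3634
B = 1 / 0.3634 = 2.7518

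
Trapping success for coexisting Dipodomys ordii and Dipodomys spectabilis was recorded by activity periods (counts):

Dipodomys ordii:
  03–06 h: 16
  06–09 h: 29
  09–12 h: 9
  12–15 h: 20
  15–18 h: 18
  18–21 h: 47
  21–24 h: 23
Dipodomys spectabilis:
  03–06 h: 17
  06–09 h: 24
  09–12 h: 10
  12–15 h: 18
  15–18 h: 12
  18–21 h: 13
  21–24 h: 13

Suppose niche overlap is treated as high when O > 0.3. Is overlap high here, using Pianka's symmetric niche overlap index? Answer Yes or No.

Yes

Proportions for Dipodomys ordii (n=162): 16/162=0.0988, 29/162=0.1790, 9/162=0.0556, 20/162=0.1235, 18/162=0.1111, 47/162=0.2901, 23/162=0.1420
Proportions for Dipodomys spectabilis (n=107): 17/107=0.1589, 24/107=0.2243, 10/107=0.0935, 18/107=0.1682, 12/107=0.1121, 13/107=0.1215, 13/107=0.1215
Σ p₁ᵢp₂ᵢ = 0.015699 + 0.040150 + 0.005199 + 0.020773 + 0.012454 + 0.035247 + 0.017253 = 0.146775
Σp_1ᵢ² = 0.0988² + 0.1790² + 0.0556² + 0.1235² + 0.1111² + 0.2901² + 0.1420² = 0.009761 + 0.032041 + 0.003091 + 0.015252 + 0.012343 + 0.084158 + 0.020164 = 0.176810
Σp_2ᵢ² = 0.1589² + 0.2243² + 0.0935² + 0.1682² + 0.1121² + 0.1215² + 0.1215² = 0.025249 + 0.050310 + 0.008742 + 0.028291 + 0.012566 + 0.014762 + 0.014762 = 0.154682
O = 0.146775 / √(0.176810 × 0.154682) = 0.146775 / 0.1653763 = 0.8875
O = 0.8875 > 0.3 → Yes.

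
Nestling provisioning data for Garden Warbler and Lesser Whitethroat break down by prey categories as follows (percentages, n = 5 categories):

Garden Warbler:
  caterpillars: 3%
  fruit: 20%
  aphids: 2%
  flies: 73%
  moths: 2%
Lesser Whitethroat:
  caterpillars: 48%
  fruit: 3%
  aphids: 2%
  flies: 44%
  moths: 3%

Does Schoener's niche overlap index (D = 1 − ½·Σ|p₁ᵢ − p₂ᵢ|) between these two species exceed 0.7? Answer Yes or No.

No

Convert percentages to proportions (divide by 100).
Σ|p₁ᵢ − p₂ᵢ| = 0.45 + 0.17 + 0.00 + 0.29 + 0.01 = 0.92
D = 1 − ½ × 0.92 = 1 − 0.460 = 0.5400
D = 0.5400 < 0.7 → No.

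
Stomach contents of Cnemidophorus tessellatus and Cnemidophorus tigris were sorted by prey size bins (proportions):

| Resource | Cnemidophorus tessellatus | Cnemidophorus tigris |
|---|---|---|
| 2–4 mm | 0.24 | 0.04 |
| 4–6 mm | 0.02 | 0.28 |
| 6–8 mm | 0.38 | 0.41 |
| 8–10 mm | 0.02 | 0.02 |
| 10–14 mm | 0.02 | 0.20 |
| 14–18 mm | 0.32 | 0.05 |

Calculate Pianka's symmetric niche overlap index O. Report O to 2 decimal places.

Σ p₁ᵢp₂ᵢ = 0.0096 + 0.0056 + 0.1558 + 0.0004 + 0.0040 + 0.0160 = 0.1914
Σp_1ᵢ² = 0.24² + 0.02² + 0.38² + 0.02² + 0.02² + 0.32² = 0.0576 + 0.0004 + 0.1444 + 0.0004 + 0.0004 + 0.1024 = 0.3056
Σp_2ᵢ² = 0.04² + 0.28² + 0.41² + 0.02² + 0.20² + 0.05² = 0.0016 + 0.0784 + 0.1681 + 0.0004 + 0.0400 + 0.0025 = 0.2910
O = 0.1914 / √(0.3056 × 0.2910) = 0.1914 / 0.29821 = 0.6418

0.64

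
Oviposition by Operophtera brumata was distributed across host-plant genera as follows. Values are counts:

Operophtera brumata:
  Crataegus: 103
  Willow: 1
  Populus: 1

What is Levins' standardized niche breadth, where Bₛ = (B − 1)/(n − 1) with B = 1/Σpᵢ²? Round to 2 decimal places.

Proportions for Operophtera brumata (n=105): 103/105=0.9810, 1/105=0.0095, 1/105=0.0095
Σpᵢ² = 0.9810² + 0.0095² + 0.0095² = 0.962361 + 0.000090 + 0.000090 = 0.962541
B = 1 / 0.962541 = 1.0389
Bₛ = (B − 1)/(n − 1) = (1.0389 − 1)/(3 − 1) = 0.0389/2 = 0.0195

0.02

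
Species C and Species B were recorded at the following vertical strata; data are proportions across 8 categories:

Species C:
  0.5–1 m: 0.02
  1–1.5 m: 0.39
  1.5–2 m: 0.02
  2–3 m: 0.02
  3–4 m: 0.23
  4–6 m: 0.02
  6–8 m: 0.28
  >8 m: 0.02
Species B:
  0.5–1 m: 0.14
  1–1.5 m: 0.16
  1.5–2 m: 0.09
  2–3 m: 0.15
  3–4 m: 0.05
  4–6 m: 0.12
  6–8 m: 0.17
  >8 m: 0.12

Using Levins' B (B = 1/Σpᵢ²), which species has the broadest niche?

Species B

Σp_Cᵢ² = 0.02² + 0.39² + 0.02² + 0.02² + 0.23² + 0.02² + 0.28² + 0.02² = 0.0004 + 0.1521 + 0.0004 + 0.0004 + 0.0529 + 0.0004 + 0.0784 + 0.0004 = 0.2854
B_C = 1 / 0.2854 = 3.5039
Σp_Bᵢ² = 0.14² + 0.16² + 0.09² + 0.15² + 0.05² + 0.12² + 0.17² + 0.12² = 0.0196 + 0.0256 + 0.0081 + 0.0225 + 0.0025 + 0.0144 + 0.0289 + 0.0144 = 0.1360
B_B = 1 / 0.1360 = 7.3529
Highest B → broadest niche (most generalist): Species B (B = 7.35).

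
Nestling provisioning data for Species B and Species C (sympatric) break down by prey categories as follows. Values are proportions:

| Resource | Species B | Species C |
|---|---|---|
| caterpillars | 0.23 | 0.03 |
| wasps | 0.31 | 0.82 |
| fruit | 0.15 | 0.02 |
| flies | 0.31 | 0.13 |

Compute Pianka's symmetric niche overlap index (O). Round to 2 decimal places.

0.71

Σ p₁ᵢp₂ᵢ = 0.0069 + 0.2542 + 0.0030 + 0.0403 = 0.3044
Σp_1ᵢ² = 0.23² + 0.31² + 0.15² + 0.31² = 0.0529 + 0.0961 + 0.0225 + 0.0961 = 0.2676
Σp_2ᵢ² = 0.03² + 0.82² + 0.02² + 0.13² = 0.0009 + 0.6724 + 0.0004 + 0.0169 = 0.6906
O = 0.3044 / √(0.2676 × 0.6906) = 0.3044 / 0.42989 = 0.7081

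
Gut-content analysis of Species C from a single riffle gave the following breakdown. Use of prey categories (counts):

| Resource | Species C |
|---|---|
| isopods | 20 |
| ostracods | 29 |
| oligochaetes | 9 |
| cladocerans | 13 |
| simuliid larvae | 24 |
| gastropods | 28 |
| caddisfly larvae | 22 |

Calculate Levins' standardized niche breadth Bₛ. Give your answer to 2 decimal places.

Proportions for Species C (n=145): 20/145=0.1379, 29/145=0.2000, 9/145=0.0621, 13/145=0.0897, 24/145=0.1655, 28/145=0.1931, 22/145=0.1517
Σpᵢ² = 0.1379² + 0.2000² + 0.0621² + 0.0897² + 0.1655² + 0.1931² + 0.1517² = 0.019016 + 0.040000 + 0.003856 + 0.008046 + 0.027390 + 0.037288 + 0.023013 = 0.158609
B = 1 / 0.158609 = 6.3048
Bₛ = (B − 1)/(n − 1) = (6.3048 − 1)/(7 − 1) = 5.3048/6 = 0.8841

0.88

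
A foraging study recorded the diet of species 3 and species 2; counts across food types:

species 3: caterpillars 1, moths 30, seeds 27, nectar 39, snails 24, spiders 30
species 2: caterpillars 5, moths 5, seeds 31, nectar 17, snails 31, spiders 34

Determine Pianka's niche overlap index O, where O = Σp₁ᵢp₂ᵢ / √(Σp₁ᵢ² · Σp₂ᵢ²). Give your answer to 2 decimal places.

Proportions for species 3 (n=151): 1/151=0.0066, 30/151=0.1987, 27/151=0.1788, 39/151=0.2583, 24/151=0.1589, 30/151=0.1987
Proportions for species 2 (n=123): 5/123=0.0407, 5/123=0.0407, 31/123=0.2520, 17/123=0.1382, 31/123=0.2520, 34/123=0.2764
Σ p₁ᵢp₂ᵢ = 0.000269 + 0.008087 + 0.045058 + 0.035697 + 0.040043 + 0.054921 = 0.184075
Σp_1ᵢ² = 0.0066² + 0.1987² + 0.1788² + 0.2583² + 0.1589² + 0.1987² = 0.000044 + 0.039482 + 0.031969 + 0.066719 + 0.025249 + 0.039482 = 0.202945
Σp_2ᵢ² = 0.0407² + 0.0407² + 0.2520² + 0.1382² + 0.2520² + 0.2764² = 0.001656 + 0.001656 + 0.063504 + 0.019099 + 0.063504 + 0.076397 = 0.225816
O = 0.184075 / √(0.202945 × 0.225816) = 0.184075 / 0.2140753 = 0.8599

0.86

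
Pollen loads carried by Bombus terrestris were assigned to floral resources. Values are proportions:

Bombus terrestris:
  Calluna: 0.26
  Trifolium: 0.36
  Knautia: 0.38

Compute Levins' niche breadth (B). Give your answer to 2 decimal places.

2.93

Σpᵢ² = 0.26² + 0.36² + 0.38² = 0.0676 + 0.1296 + 0.1444 = 0.3416
B = 1 / 0.3416 = 2.9274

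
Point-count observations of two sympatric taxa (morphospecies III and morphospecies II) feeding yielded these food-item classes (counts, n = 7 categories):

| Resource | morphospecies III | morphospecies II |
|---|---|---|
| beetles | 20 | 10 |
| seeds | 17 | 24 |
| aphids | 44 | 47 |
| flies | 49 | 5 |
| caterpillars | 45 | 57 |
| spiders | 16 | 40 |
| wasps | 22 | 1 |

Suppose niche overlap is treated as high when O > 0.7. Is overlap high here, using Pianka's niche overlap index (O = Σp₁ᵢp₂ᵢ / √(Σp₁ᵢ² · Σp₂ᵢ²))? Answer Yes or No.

Yes

Proportions for morphospecies III (n=213): 20/213=0.0939, 17/213=0.0798, 44/213=0.2066, 49/213=0.2300, 45/213=0.2113, 16/213=0.0751, 22/213=0.1033
Proportions for morphospecies II (n=184): 10/184=0.0543, 24/184=0.1304, 47/184=0.2554, 5/184=0.0272, 57/184=0.3098, 40/184=0.2174, 1/184=0.0054
Σ p₁ᵢp₂ᵢ = 0.005099 + 0.010406 + 0.052766 + 0.006256 + 0.065461 + 0.016327 + 0.000558 = 0.156873
Σp_1ᵢ² = 0.0939² + 0.0798² + 0.2066² + 0.2300² + 0.2113² + 0.0751² + 0.1033² = 0.008817 + 0.006368 + 0.042684 + 0.052900 + 0.044648 + 0.005640 + 0.010671 = 0.171728
Σp_2ᵢ² = 0.0543² + 0.1304² + 0.2554² + 0.0272² + 0.3098² + 0.2174² + 0.0054² = 0.002948 + 0.017004 + 0.065229 + 0.000740 + 0.095976 + 0.047263 + 0.000029 = 0.229189
O = 0.156873 / √(0.171728 × 0.229189) = 0.156873 / 0.1983889 = 0.7907
O = 0.7907 > 0.7 → Yes.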